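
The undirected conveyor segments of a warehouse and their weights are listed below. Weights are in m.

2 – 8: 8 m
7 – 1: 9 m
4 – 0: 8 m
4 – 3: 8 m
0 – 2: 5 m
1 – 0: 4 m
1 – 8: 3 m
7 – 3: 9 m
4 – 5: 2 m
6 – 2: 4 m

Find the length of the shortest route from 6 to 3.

25 m

Settle nodes by increasing distance from 6:
6: 0
2: 4  (via 6)
0: 9  (via 2)
8: 12  (via 2)
1: 13  (via 0)
4: 17  (via 0)
5: 19  (via 4)
7: 22  (via 1)
3: 25  (via 4)
Shortest route: 6 → 2 → 0 → 4 → 3 = 25 m.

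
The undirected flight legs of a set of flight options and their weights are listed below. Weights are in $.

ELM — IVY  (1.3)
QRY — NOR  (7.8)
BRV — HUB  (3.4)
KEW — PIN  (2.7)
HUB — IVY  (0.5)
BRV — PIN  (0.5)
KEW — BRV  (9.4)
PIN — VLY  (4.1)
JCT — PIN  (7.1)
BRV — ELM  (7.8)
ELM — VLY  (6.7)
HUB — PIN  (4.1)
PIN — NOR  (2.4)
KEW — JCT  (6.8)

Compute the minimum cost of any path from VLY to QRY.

$14.3

Compare a few routes:
VLY - PIN - NOR - QRY: 4.1+2.4+7.8 = 14.3
VLY - ELM - IVY - HUB - BRV - PIN - NOR - QRY: 6.7+1.3+0.5+3.4+0.5+2.4+7.8 = 22.6
The minimum is $14.3 via VLY - PIN - NOR - QRY.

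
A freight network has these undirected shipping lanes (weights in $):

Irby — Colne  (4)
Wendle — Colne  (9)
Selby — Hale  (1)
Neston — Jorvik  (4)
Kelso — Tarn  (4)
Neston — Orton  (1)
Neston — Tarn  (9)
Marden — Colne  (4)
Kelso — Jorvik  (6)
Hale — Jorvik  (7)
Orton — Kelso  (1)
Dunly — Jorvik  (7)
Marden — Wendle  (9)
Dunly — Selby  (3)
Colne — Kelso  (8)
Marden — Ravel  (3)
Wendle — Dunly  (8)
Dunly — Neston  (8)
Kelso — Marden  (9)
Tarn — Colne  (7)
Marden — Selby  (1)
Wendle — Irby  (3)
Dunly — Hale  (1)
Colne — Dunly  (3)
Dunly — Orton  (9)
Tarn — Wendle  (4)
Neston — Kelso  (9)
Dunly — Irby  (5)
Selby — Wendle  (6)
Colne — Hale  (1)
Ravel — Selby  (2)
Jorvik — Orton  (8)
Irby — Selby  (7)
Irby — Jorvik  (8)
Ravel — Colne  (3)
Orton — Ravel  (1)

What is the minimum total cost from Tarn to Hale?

$8

Compare a few routes:
Tarn → Kelso → Orton → Ravel → Selby → Hale: 4+1+1+2+1 = 9
Tarn → Colne → Hale: 7+1 = 8
Cheapest is Tarn → Colne → Hale at $8.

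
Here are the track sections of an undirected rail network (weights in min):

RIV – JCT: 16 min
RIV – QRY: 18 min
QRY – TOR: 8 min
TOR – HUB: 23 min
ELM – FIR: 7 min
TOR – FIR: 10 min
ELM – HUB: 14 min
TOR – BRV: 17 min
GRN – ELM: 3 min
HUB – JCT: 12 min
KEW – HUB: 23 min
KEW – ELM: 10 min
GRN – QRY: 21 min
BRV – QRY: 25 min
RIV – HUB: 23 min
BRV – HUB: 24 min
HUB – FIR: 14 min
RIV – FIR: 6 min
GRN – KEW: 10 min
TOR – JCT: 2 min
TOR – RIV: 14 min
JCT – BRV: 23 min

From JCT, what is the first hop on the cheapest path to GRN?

Compare a few routes:
JCT → TOR → FIR → ELM → GRN: 2+10+7+3 = 22
JCT → TOR → RIV → FIR → ELM → GRN: 2+14+6+7+3 = 32
JCT → TOR → QRY → GRN: 2+8+21 = 31
JCT → HUB → ELM → GRN: 12+14+3 = 29
Cheapest is JCT → TOR → FIR → ELM → GRN at 22 min.
So from JCT the first move is to TOR.

TOR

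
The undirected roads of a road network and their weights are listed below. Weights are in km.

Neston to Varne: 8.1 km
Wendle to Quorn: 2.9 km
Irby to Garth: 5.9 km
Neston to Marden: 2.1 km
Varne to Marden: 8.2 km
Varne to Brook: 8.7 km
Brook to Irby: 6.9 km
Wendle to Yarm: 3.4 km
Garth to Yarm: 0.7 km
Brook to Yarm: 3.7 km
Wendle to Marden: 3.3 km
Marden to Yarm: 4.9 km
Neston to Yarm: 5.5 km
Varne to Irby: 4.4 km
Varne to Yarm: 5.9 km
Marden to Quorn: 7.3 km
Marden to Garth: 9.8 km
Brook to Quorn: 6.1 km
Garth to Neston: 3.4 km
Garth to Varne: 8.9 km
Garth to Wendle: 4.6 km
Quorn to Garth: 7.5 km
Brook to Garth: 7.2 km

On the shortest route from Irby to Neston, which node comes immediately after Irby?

Compare a few routes:
Irby–Garth–Neston: 5.9+3.4 = 9.3
Irby–Garth–Yarm–Neston: 5.9+0.7+5.5 = 12.1
The minimum is 9.3 km via Irby–Garth–Neston.
So from Irby the first move is to Garth.

Garth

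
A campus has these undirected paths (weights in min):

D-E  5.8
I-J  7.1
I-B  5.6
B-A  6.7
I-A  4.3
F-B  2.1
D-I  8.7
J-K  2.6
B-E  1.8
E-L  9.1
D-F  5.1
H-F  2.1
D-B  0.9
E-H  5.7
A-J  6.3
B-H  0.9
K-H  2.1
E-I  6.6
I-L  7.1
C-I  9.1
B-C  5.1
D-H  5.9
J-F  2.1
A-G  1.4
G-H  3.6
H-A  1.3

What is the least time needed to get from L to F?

13 min

Running Dijkstra from L:
L: 0
I: 7.1  (via L)
E: 9.1  (via L)
B: 10.9  (via E)
A: 11.4  (via I)
D: 11.8  (via B)
H: 11.8  (via B)
G: 12.8  (via A)
F: 13  (via B)
Shortest route: L → E → B → F = 13 min.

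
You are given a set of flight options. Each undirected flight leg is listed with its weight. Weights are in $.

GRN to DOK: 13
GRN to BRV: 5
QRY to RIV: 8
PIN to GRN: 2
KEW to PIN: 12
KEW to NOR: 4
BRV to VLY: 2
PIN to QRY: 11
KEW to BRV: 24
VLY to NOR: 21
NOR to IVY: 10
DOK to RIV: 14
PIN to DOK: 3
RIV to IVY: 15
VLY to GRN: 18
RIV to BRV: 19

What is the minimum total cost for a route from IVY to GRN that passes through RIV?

$34

Best IVY to RIV: IVY–RIV costing 15
Best RIV to GRN: RIV–DOK–PIN–GRN costing 19
Total via RIV: 15 + 19 = $34.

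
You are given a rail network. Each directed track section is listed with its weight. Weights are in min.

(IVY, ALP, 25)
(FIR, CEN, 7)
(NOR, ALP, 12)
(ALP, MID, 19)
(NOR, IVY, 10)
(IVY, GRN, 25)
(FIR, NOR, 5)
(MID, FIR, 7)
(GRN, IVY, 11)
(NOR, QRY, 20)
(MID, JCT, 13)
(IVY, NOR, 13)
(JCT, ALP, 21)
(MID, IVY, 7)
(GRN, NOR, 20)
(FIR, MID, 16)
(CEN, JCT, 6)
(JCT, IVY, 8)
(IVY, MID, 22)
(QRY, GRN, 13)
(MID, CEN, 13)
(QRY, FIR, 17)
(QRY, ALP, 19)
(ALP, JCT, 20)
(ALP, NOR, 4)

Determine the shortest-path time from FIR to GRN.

38 min

Running Dijkstra from FIR:
FIR: 0
NOR: 5  (via FIR)
CEN: 7  (via FIR)
JCT: 13  (via CEN)
IVY: 15  (via NOR)
MID: 16  (via FIR)
ALP: 17  (via NOR)
QRY: 25  (via NOR)
GRN: 38  (via QRY)
Shortest route: FIR–NOR–QRY–GRN = 38 min.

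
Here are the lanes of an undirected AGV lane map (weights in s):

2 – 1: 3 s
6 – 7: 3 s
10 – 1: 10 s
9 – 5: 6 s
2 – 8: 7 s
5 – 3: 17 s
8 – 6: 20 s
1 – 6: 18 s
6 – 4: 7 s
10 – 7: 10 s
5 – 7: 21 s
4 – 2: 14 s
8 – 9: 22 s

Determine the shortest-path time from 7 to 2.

Enumerating some paths:
7–6–4–2: 3+7+14 = 24
7–6–8–2: 3+20+7 = 30
7–10–1–2: 10+10+3 = 23
7–6–1–2: 3+18+3 = 24
The minimum is 23 s via 7–10–1–2.

23 s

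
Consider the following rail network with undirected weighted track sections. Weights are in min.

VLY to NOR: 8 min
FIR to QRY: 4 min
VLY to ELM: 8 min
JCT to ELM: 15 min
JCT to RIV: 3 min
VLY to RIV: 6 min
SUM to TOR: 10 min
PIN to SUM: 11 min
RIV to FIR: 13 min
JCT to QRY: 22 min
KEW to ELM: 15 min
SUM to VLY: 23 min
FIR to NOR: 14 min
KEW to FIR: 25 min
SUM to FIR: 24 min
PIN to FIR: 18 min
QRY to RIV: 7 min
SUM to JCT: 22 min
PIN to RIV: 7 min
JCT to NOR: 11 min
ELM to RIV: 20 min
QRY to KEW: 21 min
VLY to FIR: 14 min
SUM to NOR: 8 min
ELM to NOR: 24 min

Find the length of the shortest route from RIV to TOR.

Candidate routes:
RIV–VLY–NOR–SUM–TOR: 6+8+8+10 = 32
RIV–JCT–NOR–SUM–TOR: 3+11+8+10 = 32
RIV–PIN–SUM–TOR: 7+11+10 = 28
The minimum is 28 min via RIV–PIN–SUM–TOR.

28 min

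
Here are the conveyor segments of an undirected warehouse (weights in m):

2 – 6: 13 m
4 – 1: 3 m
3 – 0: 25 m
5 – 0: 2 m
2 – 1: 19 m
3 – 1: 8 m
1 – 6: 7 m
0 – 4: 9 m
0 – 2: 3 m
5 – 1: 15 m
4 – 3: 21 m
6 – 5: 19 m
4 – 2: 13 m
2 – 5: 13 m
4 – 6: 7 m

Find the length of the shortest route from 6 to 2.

Candidate routes:
6–2: 13 = 13
6–4–0–2: 7+9+3 = 19
6–4–2: 7+13 = 20
Cheapest is 6–2 at 13 m.

13 m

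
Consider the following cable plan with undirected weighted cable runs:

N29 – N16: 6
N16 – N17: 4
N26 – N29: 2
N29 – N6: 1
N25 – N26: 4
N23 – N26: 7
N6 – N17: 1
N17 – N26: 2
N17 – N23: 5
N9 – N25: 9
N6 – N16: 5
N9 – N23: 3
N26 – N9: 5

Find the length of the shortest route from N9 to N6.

Enumerating some paths:
N9 → N23 → N17 → N6: 3+5+1 = 9
N9 → N26 → N17 → N6: 5+2+1 = 8
Cheapest is N9 → N26 → N17 → N6 at 8.

8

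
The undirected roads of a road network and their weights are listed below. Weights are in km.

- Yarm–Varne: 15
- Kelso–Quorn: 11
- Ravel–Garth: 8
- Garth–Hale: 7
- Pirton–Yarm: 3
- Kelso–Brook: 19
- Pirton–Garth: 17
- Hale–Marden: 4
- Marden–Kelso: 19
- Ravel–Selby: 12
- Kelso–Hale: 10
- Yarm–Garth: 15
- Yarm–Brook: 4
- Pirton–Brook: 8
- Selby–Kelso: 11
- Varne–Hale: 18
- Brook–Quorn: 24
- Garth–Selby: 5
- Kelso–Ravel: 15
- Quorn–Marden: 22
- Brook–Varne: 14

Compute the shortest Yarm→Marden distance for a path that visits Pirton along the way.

31 km

Best Yarm to Pirton: Yarm–Pirton costing 3
Best Pirton to Marden: Pirton–Garth–Hale–Marden costing 28
Total via Pirton: 3 + 28 = 31 km.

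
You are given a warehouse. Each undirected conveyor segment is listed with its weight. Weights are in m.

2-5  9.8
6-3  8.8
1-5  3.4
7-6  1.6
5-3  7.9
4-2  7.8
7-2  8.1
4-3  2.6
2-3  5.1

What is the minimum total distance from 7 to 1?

Shortest distances from 7:
7: 0
6: 1.6  (via 7)
2: 8.1  (via 7)
3: 10.4  (via 6)
4: 13  (via 3)
5: 17.9  (via 2)
1: 21.3  (via 5)
Shortest route: 7 → 2 → 5 → 1 = 21.3 m.

21.3 m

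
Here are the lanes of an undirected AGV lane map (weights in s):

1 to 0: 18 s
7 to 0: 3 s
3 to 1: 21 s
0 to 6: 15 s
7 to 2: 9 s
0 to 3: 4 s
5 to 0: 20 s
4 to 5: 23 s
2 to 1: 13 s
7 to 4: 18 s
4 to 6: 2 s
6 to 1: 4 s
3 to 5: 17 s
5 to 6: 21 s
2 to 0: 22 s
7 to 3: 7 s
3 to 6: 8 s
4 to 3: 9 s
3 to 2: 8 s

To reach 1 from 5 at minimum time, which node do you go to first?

Candidate routes:
5 → 6 → 1: 21+4 = 25
5 → 4 → 6 → 1: 23+2+4 = 29
5 → 3 → 6 → 1: 17+8+4 = 29
Cheapest is 5 → 6 → 1 at 25 s.
So from 5 the first move is to 6.

6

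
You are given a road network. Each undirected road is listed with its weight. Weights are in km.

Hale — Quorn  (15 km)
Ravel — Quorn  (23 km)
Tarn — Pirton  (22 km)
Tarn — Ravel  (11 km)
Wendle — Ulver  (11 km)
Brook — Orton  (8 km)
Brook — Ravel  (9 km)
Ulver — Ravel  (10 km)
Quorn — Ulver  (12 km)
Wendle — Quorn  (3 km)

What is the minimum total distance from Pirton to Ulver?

43 km

Settle nodes by increasing distance from Pirton:
Pirton: 0
Tarn: 22  (via Pirton)
Ravel: 33  (via Tarn)
Brook: 42  (via Ravel)
Ulver: 43  (via Ravel)
Shortest route: Pirton–Tarn–Ravel–Ulver = 43 km.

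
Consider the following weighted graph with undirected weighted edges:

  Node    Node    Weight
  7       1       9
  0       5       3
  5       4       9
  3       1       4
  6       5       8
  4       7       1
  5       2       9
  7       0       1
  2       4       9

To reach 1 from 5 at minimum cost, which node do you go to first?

Enumerating some paths:
5 - 4 - 7 - 1: 9+1+9 = 19
5 - 0 - 7 - 1: 3+1+9 = 13
The minimum is 13 via 5 - 0 - 7 - 1.
So from 5 the first move is to 0.

0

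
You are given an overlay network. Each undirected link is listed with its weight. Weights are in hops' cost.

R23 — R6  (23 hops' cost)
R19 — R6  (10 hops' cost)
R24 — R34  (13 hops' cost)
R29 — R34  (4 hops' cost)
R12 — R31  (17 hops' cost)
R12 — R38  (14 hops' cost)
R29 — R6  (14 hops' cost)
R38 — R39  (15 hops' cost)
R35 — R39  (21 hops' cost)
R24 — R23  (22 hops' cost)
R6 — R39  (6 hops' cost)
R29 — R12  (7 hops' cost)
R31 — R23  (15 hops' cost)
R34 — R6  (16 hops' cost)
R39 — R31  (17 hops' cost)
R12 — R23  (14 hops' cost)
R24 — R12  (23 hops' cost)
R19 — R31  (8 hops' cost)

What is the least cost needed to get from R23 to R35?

50 hops' cost

Shortest distances from R23:
R23: 0
R12: 14  (via R23)
R31: 15  (via R23)
R29: 21  (via R12)
R24: 22  (via R23)
R6: 23  (via R23)
R19: 23  (via R31)
R34: 25  (via R29)
R38: 28  (via R12)
R39: 29  (via R6)
R35: 50  (via R39)
Shortest route: R23 → R6 → R39 → R35 = 50 hops' cost.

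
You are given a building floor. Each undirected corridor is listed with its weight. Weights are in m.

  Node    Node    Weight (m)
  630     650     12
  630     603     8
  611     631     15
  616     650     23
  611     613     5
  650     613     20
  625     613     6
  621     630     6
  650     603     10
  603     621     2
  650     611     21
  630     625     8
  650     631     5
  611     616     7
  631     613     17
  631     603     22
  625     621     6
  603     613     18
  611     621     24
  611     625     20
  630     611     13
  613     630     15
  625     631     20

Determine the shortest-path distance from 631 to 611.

Enumerating some paths:
631 → 613 → 611: 17+5 = 22
631 → 611: 15 = 15
Cheapest is 631 → 611 at 15 m.

15 m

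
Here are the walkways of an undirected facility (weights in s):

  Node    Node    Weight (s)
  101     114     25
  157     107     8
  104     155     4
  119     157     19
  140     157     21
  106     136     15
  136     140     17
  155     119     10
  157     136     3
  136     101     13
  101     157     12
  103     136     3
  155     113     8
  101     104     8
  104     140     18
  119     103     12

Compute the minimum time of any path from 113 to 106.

48 s

Enumerating some paths:
113–155–104–101–136–106: 8+4+8+13+15 = 48
113–155–104–101–157–136–106: 8+4+8+12+3+15 = 50
Cheapest is 113–155–104–101–136–106 at 48 s.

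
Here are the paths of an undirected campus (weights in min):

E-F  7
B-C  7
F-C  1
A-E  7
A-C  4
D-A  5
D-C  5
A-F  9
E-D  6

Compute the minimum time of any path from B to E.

Settle nodes by increasing distance from B:
B: 0
C: 7  (via B)
F: 8  (via C)
A: 11  (via C)
D: 12  (via C)
E: 15  (via F)
Shortest route: B → C → F → E = 15 min.

15 min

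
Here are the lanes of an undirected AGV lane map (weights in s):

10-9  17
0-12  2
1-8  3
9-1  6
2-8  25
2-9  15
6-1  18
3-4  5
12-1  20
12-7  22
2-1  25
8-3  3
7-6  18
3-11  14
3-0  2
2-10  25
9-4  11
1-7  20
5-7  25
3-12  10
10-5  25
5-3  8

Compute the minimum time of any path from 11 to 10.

Shortest distances from 11:
11: 0
3: 14  (via 11)
0: 16  (via 3)
8: 17  (via 3)
12: 18  (via 0)
4: 19  (via 3)
1: 20  (via 8)
5: 22  (via 3)
9: 26  (via 1)
6: 38  (via 1)
7: 40  (via 12)
2: 41  (via 9)
10: 43  (via 9)
Shortest route: 11–3–8–1–9–10 = 43 s.

43 s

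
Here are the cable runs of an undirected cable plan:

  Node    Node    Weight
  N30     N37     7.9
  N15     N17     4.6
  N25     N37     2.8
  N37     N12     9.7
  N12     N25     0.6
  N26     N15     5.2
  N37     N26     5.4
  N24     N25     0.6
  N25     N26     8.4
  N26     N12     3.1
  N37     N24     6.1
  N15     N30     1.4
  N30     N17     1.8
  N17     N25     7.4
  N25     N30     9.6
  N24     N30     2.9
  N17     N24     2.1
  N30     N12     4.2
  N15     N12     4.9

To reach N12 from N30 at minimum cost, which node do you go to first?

N24

Candidate routes:
N30 → N12: 4.2 = 4.2
N30 → N24 → N25 → N12: 2.9+0.6+0.6 = 4.1
Cheapest is N30 → N24 → N25 → N12 at 4.1.
So from N30 the first move is to N24.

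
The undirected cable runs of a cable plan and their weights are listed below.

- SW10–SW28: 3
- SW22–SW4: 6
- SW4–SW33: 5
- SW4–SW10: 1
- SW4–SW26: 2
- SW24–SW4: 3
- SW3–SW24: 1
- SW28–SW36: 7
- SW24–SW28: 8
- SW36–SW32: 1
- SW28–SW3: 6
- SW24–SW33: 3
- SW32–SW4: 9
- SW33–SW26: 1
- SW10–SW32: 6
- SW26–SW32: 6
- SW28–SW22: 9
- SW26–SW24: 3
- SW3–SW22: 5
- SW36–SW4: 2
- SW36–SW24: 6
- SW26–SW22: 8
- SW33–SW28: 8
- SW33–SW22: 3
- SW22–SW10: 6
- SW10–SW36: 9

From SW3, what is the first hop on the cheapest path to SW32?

SW24

Candidate routes:
SW3 - SW24 - SW26 - SW4 - SW36 - SW32: 1+3+2+2+1 = 9
SW3 - SW24 - SW36 - SW32: 1+6+1 = 8
SW3 - SW24 - SW4 - SW36 - SW32: 1+3+2+1 = 7
SW3 - SW24 - SW33 - SW26 - SW4 - SW36 - SW32: 1+3+1+2+2+1 = 10
Cheapest is SW3 - SW24 - SW4 - SW36 - SW32 at 7.
So from SW3 the first move is to SW24.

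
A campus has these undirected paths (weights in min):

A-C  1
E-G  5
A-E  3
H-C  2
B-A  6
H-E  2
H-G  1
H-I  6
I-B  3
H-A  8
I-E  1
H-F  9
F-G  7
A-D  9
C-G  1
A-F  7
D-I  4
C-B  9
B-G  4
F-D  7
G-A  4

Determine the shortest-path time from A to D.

8 min

Compare a few routes:
A–C–G–H–E–I–D: 1+1+1+2+1+4 = 10
A–E–I–D: 3+1+4 = 8
A–D: 9 = 9
The minimum is 8 min via A–E–I–D.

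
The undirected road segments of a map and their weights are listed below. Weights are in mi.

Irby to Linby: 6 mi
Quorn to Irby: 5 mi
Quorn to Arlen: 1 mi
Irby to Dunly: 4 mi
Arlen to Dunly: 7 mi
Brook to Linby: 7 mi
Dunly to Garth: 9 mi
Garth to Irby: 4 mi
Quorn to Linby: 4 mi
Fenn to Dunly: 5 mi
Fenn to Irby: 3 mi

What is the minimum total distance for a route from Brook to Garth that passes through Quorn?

Shortest Brook→Quorn: Brook → Linby → Quorn = 11
Best Quorn to Garth: Quorn → Irby → Garth costing 9
Total via Quorn: 11 + 9 = 20 mi.

20 mi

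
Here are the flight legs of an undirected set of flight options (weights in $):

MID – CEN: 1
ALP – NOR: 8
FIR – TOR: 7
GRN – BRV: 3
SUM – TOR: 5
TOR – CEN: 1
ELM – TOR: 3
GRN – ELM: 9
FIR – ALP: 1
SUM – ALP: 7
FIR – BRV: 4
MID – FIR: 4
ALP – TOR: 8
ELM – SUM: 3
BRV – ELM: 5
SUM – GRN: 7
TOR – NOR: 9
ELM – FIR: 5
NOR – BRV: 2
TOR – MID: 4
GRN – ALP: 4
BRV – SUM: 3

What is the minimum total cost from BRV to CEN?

Shortest distances from BRV:
BRV: 0
NOR: 2  (via BRV)
GRN: 3  (via BRV)
SUM: 3  (via BRV)
FIR: 4  (via BRV)
ELM: 5  (via BRV)
ALP: 5  (via FIR)
MID: 8  (via FIR)
TOR: 8  (via SUM)
CEN: 9  (via MID)
Shortest route: BRV → FIR → MID → CEN = $9.

$9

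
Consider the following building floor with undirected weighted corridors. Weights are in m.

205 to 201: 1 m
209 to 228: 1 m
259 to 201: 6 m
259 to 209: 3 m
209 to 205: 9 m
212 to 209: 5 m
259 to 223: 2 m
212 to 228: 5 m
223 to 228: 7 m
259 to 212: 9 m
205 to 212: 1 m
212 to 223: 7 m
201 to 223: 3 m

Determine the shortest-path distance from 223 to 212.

5 m

Settle nodes by increasing distance from 223:
223: 0
259: 2  (via 223)
201: 3  (via 223)
205: 4  (via 201)
212: 5  (via 205)
Shortest route: 223 → 201 → 205 → 212 = 5 m.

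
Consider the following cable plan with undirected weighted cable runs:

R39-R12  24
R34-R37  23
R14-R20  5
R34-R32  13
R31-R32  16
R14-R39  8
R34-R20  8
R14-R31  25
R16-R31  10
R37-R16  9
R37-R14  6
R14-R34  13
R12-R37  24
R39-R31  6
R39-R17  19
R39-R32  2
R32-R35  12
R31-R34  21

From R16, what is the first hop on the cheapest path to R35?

R31

Enumerating some paths:
R16 → R31 → R39 → R32 → R35: 10+6+2+12 = 30
R16 → R37 → R14 → R39 → R32 → R35: 9+6+8+2+12 = 37
Cheapest is R16 → R31 → R39 → R32 → R35 at 30.
So from R16 the first move is to R31.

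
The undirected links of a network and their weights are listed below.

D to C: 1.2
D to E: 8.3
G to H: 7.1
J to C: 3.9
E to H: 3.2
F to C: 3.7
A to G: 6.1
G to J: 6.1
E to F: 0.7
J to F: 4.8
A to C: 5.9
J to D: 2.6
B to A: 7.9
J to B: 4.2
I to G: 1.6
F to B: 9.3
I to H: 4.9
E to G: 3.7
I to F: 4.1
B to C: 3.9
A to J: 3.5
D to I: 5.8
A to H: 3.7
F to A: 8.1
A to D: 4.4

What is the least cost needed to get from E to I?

Candidate routes:
E - H - I: 3.2+4.9 = 8.1
E - G - I: 3.7+1.6 = 5.3
E - F - I: 0.7+4.1 = 4.8
E - F - C - D - I: 0.7+3.7+1.2+5.8 = 11.4
Cheapest is E - F - I at 4.8.

4.8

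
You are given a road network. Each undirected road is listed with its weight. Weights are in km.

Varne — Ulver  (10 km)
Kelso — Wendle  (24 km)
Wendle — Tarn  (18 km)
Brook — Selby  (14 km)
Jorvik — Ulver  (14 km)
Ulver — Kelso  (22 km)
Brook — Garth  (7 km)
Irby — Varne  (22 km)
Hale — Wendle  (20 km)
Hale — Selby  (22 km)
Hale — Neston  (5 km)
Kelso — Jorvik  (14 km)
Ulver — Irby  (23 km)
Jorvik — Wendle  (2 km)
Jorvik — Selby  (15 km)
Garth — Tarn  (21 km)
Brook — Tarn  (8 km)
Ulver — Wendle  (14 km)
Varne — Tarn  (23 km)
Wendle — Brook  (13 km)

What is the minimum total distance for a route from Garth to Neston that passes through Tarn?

58 km

Shortest Garth→Tarn: Garth–Brook–Tarn = 15
Shortest Tarn→Neston: Tarn–Wendle–Hale–Neston = 43
Total via Tarn: 15 + 43 = 58 km.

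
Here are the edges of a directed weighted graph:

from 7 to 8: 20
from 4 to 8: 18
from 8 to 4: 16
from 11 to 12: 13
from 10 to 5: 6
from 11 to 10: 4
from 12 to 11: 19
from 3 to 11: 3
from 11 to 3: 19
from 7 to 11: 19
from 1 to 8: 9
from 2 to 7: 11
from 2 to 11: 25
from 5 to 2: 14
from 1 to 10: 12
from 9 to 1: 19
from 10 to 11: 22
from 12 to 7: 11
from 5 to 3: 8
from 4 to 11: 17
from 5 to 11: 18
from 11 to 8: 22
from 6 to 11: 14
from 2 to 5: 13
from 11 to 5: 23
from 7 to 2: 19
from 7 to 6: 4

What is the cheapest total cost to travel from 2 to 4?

Settle nodes by increasing distance from 2:
2: 0
7: 11  (via 2)
5: 13  (via 2)
6: 15  (via 7)
3: 21  (via 5)
11: 24  (via 3)
10: 28  (via 11)
8: 31  (via 7)
12: 37  (via 11)
4: 47  (via 8)
Shortest route: 2 → 7 → 8 → 4 = 47.

47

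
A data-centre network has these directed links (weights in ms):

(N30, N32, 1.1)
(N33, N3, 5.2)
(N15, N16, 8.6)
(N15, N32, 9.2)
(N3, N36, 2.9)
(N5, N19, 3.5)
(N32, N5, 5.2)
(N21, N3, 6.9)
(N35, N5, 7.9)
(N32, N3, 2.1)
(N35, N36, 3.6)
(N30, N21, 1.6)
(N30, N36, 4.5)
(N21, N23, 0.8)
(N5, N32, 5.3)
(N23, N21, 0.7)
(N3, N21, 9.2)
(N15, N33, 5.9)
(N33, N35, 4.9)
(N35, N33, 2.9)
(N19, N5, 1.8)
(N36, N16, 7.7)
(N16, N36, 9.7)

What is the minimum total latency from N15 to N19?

Compare a few routes:
N15–N32–N5–N19: 9.2+5.2+3.5 = 17.9
N15–N33–N35–N5–N19: 5.9+4.9+7.9+3.5 = 22.2
The minimum is 17.9 ms via N15–N32–N5–N19.

17.9 ms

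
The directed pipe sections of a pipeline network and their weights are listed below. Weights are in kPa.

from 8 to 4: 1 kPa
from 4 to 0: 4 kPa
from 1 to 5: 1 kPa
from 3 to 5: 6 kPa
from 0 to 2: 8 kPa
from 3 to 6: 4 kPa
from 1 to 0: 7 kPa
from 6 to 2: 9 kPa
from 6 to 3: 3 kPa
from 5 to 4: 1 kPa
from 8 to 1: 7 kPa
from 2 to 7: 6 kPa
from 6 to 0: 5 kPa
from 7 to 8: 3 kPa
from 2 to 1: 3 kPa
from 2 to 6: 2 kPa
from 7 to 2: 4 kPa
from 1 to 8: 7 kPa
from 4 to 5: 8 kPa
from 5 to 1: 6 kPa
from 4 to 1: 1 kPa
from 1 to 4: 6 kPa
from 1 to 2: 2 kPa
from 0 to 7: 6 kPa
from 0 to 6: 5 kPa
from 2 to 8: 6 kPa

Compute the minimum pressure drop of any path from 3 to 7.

15 kPa

Enumerating some paths:
3 → 6 → 0 → 7: 4+5+6 = 15
3 → 5 → 4 → 1 → 2 → 7: 6+1+1+2+6 = 16
3 → 6 → 2 → 7: 4+9+6 = 19
3 → 5 → 4 → 0 → 7: 6+1+4+6 = 17
Cheapest is 3 → 6 → 0 → 7 at 15 kPa.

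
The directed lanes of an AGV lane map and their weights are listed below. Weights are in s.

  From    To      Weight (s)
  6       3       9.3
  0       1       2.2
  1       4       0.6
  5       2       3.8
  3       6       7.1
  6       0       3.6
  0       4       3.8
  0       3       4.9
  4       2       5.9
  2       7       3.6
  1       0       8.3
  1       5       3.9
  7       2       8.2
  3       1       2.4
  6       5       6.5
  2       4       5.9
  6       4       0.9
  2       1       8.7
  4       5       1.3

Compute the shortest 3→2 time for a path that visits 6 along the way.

13.1 s

Shortest 3→6: 3 → 6 = 7.1
Best 6 to 2: 6 → 4 → 5 → 2 costing 6
Total via 6: 7.1 + 6 = 13.1 s.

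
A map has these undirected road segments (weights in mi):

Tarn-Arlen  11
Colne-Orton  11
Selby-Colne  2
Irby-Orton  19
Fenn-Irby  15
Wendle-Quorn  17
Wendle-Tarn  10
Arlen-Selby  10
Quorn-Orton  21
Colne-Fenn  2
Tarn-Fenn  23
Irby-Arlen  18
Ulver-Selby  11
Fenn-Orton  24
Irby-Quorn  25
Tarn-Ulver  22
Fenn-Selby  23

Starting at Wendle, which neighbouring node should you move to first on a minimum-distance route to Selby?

Tarn

Candidate routes:
Wendle–Tarn–Arlen–Selby: 10+11+10 = 31
Wendle–Tarn–Fenn–Colne–Selby: 10+23+2+2 = 37
Wendle–Quorn–Orton–Colne–Selby: 17+21+11+2 = 51
Wendle–Tarn–Ulver–Selby: 10+22+11 = 43
The minimum is 31 mi via Wendle–Tarn–Arlen–Selby.
So from Wendle the first move is to Tarn.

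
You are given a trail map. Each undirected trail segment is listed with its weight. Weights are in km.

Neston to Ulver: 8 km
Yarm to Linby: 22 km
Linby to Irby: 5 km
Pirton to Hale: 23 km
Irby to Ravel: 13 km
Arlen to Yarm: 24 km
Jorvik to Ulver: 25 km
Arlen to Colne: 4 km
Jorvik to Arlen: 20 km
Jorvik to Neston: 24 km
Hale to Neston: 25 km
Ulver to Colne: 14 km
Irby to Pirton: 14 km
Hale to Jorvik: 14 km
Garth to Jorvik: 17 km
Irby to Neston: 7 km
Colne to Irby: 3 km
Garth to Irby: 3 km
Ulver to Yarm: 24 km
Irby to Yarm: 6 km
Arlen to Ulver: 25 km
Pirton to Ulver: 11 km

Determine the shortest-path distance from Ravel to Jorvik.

Candidate routes:
Ravel–Irby–Colne–Arlen–Jorvik: 13+3+4+20 = 40
Ravel–Irby–Neston–Ulver–Jorvik: 13+7+8+25 = 53
Ravel–Irby–Garth–Jorvik: 13+3+17 = 33
Ravel–Irby–Neston–Jorvik: 13+7+24 = 44
The minimum is 33 km via Ravel–Irby–Garth–Jorvik.

33 km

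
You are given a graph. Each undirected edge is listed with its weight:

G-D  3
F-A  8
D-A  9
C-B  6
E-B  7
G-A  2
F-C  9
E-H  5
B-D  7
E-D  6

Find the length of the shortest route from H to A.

Running Dijkstra from H:
H: 0
E: 5  (via H)
D: 11  (via E)
B: 12  (via E)
G: 14  (via D)
A: 16  (via G)
Shortest route: H → E → D → G → A = 16.

16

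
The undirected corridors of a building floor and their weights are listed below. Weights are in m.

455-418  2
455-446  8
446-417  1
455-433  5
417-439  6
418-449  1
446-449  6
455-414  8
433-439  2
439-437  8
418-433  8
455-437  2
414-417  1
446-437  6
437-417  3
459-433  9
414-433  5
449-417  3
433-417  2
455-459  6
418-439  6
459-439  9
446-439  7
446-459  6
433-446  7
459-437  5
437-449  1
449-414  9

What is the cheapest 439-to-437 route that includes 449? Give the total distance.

Shortest 439→449: 439 → 433 → 417 → 449 = 7
Best 449 to 437: 449 → 437 costing 1
Total via 449: 7 + 1 = 8 m.

8 m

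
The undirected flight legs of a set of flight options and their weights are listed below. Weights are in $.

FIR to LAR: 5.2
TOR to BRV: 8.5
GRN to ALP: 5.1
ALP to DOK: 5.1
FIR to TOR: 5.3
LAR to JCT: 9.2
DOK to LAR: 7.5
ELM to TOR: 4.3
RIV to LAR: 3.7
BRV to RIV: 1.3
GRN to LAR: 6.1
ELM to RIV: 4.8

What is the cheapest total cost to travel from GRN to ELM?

$14.6

Settle nodes by increasing distance from GRN:
GRN: 0
ALP: 5.1  (via GRN)
LAR: 6.1  (via GRN)
RIV: 9.8  (via LAR)
DOK: 10.2  (via ALP)
BRV: 11.1  (via RIV)
FIR: 11.3  (via LAR)
ELM: 14.6  (via RIV)
Shortest route: GRN–LAR–RIV–ELM = $14.6.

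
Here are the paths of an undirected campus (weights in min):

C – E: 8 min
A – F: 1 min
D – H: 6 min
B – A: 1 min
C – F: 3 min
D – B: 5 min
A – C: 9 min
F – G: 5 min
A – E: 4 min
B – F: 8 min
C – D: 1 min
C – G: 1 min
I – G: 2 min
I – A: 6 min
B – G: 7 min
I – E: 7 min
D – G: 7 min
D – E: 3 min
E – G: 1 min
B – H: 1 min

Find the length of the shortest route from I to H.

8 min

Candidate routes:
I–G–E–A–B–H: 2+1+4+1+1 = 9
I–A–B–H: 6+1+1 = 8
The minimum is 8 min via I–A–B–H.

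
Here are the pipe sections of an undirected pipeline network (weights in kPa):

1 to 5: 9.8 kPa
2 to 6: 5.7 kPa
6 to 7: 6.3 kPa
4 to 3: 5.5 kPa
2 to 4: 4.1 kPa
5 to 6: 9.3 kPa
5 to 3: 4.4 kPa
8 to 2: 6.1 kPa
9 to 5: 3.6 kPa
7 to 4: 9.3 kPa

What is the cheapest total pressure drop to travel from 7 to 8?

18.1 kPa

Compare a few routes:
7 → 6 → 2 → 8: 6.3+5.7+6.1 = 18.1
7 → 4 → 3 → 5 → 6 → 2 → 8: 9.3+5.5+4.4+9.3+5.7+6.1 = 40.3
7 → 4 → 2 → 8: 9.3+4.1+6.1 = 19.5
7 → 6 → 5 → 3 → 4 → 2 → 8: 6.3+9.3+4.4+5.5+4.1+6.1 = 35.7
Cheapest is 7 → 6 → 2 → 8 at 18.1 kPa.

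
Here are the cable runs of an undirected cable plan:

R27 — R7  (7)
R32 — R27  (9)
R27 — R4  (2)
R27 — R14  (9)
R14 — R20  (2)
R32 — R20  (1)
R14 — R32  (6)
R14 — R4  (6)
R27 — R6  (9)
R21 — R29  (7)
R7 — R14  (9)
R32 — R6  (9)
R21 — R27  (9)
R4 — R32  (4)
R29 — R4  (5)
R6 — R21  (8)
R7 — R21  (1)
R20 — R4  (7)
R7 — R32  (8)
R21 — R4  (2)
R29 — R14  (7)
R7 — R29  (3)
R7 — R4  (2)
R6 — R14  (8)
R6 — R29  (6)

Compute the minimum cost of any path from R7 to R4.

2

Settle nodes by increasing distance from R7:
R7: 0
R21: 1  (via R7)
R4: 2  (via R7)
Shortest route: R7 → R4 = 2.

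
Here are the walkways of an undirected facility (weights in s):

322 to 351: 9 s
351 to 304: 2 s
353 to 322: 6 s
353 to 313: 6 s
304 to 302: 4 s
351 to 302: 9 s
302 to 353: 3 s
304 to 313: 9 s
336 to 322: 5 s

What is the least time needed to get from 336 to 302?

14 s

Shortest distances from 336:
336: 0
322: 5  (via 336)
353: 11  (via 322)
302: 14  (via 353)
Shortest route: 336 → 322 → 353 → 302 = 14 s.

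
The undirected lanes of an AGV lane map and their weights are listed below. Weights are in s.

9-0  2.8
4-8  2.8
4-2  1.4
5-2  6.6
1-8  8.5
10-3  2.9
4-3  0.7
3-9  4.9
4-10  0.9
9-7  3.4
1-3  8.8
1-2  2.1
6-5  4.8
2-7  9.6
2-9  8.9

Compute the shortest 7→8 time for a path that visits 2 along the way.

Shortest 7→2: 7 → 2 = 9.6
Shortest 2→8: 2 → 4 → 8 = 4.2
Total via 2: 9.6 + 4.2 = 13.8 s.

13.8 s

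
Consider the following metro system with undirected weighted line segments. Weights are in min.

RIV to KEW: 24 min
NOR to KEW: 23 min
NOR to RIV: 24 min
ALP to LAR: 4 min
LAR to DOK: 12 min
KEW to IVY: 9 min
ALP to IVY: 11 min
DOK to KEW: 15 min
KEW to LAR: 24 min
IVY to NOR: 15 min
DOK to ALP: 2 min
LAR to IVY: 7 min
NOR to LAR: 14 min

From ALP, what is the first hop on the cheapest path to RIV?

DOK

Enumerating some paths:
ALP - IVY - KEW - RIV: 11+9+24 = 44
ALP - LAR - IVY - KEW - RIV: 4+7+9+24 = 44
ALP - LAR - NOR - RIV: 4+14+24 = 42
ALP - DOK - KEW - RIV: 2+15+24 = 41
The minimum is 41 min via ALP - DOK - KEW - RIV.
So from ALP the first move is to DOK.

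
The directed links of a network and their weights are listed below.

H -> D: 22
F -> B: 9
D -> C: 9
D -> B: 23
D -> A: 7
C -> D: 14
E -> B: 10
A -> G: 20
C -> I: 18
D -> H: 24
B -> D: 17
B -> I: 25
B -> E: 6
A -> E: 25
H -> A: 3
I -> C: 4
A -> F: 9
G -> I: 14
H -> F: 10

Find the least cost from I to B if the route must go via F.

Best I to F: I → C → D → A → F costing 34
Best F to B: F → B costing 9
Total via F: 34 + 9 = 43.

43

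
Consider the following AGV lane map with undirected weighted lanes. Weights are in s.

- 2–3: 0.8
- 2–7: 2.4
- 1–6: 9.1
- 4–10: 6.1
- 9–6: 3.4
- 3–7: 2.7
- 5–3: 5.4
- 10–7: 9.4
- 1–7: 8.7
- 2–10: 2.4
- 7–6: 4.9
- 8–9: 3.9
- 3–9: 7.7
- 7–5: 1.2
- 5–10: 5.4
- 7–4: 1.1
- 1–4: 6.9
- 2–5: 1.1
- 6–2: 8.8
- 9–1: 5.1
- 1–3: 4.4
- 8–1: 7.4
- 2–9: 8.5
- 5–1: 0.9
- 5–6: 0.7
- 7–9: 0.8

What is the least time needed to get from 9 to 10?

5.5 s

Compare a few routes:
9–7–2–10: 0.8+2.4+2.4 = 5.6
9–7–5–10: 0.8+1.2+5.4 = 7.4
9–7–5–2–10: 0.8+1.2+1.1+2.4 = 5.5
9–7–3–2–10: 0.8+2.7+0.8+2.4 = 6.7
Cheapest is 9–7–5–2–10 at 5.5 s.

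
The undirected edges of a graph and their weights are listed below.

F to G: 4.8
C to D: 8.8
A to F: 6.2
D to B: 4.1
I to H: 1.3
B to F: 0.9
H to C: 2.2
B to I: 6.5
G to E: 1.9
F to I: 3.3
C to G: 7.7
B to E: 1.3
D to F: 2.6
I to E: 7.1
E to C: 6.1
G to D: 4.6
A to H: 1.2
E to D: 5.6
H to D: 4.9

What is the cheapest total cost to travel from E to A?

Compare a few routes:
E → C → H → A: 6.1+2.2+1.2 = 9.5
E → B → F → I → H → A: 1.3+0.9+3.3+1.3+1.2 = 8
E → B → F → A: 1.3+0.9+6.2 = 8.4
The minimum is 8 via E → B → F → I → H → A.

8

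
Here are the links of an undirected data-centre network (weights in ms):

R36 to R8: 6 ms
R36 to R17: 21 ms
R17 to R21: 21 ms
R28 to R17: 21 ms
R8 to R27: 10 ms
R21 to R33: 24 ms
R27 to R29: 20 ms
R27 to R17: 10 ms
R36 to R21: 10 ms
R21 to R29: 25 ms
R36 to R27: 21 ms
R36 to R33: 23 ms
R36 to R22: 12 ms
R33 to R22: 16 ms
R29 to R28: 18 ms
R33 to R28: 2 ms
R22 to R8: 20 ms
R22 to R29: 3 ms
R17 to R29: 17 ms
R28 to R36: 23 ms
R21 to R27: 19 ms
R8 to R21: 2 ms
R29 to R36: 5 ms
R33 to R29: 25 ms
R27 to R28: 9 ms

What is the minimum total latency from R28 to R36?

23 ms

Running Dijkstra from R28:
R28: 0
R33: 2  (via R28)
R27: 9  (via R28)
R22: 18  (via R33)
R29: 18  (via R28)
R17: 19  (via R27)
R8: 19  (via R27)
R21: 21  (via R8)
R36: 23  (via R28)
Shortest route: R28 → R36 = 23 ms.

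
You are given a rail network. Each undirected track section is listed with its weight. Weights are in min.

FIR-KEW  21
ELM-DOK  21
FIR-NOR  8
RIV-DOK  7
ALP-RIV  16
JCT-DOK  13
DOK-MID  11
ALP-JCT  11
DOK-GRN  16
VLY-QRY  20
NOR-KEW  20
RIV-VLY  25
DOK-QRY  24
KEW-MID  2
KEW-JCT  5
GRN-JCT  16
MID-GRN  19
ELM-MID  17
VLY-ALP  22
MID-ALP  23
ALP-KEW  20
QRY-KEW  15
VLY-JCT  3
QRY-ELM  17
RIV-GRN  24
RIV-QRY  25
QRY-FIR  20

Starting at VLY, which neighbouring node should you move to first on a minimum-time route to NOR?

JCT

Compare a few routes:
VLY → JCT → KEW → FIR → NOR: 3+5+21+8 = 37
VLY → JCT → KEW → NOR: 3+5+20 = 28
VLY → QRY → FIR → NOR: 20+20+8 = 48
Cheapest is VLY → JCT → KEW → NOR at 28 min.
So from VLY the first move is to JCT.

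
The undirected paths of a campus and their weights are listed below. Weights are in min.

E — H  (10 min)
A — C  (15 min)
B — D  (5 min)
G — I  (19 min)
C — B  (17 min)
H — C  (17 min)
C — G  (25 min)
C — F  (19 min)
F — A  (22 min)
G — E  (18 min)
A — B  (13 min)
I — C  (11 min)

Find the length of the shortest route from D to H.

Settle nodes by increasing distance from D:
D: 0
B: 5  (via D)
A: 18  (via B)
C: 22  (via B)
I: 33  (via C)
H: 39  (via C)
Shortest route: D–B–C–H = 39 min.

39 min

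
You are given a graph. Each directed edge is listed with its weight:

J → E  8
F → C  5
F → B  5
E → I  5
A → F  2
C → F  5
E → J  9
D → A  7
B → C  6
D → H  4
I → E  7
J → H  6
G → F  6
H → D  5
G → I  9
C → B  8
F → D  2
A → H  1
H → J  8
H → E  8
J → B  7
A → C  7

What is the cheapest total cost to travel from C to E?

19

Running Dijkstra from C:
C: 0
F: 5  (via C)
D: 7  (via F)
B: 8  (via C)
H: 11  (via D)
A: 14  (via D)
E: 19  (via H)
Shortest route: C–F–D–H–E = 19.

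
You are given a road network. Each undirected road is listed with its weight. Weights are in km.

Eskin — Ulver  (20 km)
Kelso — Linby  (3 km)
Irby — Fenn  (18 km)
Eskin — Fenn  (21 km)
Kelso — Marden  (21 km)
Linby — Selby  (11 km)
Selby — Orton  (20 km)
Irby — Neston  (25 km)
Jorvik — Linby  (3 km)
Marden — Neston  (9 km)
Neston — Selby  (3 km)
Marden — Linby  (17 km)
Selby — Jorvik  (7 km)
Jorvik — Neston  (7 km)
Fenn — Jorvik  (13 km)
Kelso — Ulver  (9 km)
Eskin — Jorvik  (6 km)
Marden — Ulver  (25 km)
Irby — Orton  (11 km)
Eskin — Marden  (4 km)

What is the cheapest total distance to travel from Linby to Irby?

Compare a few routes:
Linby → Jorvik → Neston → Irby: 3+7+25 = 35
Linby → Jorvik → Selby → Neston → Irby: 3+7+3+25 = 38
Linby → Jorvik → Fenn → Irby: 3+13+18 = 34
The minimum is 34 km via Linby → Jorvik → Fenn → Irby.

34 km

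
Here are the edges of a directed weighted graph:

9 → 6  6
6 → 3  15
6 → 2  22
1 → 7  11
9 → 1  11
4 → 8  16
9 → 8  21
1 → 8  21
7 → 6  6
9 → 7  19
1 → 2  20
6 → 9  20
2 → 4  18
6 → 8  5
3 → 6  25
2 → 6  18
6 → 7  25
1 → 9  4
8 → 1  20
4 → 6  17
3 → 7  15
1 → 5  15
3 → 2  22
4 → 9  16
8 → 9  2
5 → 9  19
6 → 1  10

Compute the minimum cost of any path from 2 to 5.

Compare a few routes:
2–4–6–1–5: 18+17+10+15 = 60
2–6–8–9–1–5: 18+5+2+11+15 = 51
2–6–1–5: 18+10+15 = 43
2–6–8–1–5: 18+5+20+15 = 58
The minimum is 43 via 2–6–1–5.

43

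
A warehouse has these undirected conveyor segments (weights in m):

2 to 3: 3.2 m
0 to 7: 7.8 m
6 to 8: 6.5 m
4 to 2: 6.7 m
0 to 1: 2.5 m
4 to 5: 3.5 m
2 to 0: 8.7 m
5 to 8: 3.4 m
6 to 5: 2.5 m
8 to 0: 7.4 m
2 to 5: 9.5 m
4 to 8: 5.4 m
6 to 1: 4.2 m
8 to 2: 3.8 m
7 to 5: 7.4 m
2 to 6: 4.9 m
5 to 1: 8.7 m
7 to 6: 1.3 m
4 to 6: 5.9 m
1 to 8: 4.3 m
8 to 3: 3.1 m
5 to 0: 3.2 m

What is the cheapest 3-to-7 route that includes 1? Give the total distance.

12.9 m

Best 3 to 1: 3 → 8 → 1 costing 7.4
Best 1 to 7: 1 → 6 → 7 costing 5.5
Total via 1: 7.4 + 5.5 = 12.9 m.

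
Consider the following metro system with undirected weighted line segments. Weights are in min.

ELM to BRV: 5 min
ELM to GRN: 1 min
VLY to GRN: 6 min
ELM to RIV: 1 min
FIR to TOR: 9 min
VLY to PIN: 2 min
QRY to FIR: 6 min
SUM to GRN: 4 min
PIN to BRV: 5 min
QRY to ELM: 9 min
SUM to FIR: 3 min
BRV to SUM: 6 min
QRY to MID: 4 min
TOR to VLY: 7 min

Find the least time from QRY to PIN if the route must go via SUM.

Best QRY to SUM: QRY–FIR–SUM costing 9
Shortest SUM→PIN: SUM–BRV–PIN = 11
Total via SUM: 9 + 11 = 20 min.

20 min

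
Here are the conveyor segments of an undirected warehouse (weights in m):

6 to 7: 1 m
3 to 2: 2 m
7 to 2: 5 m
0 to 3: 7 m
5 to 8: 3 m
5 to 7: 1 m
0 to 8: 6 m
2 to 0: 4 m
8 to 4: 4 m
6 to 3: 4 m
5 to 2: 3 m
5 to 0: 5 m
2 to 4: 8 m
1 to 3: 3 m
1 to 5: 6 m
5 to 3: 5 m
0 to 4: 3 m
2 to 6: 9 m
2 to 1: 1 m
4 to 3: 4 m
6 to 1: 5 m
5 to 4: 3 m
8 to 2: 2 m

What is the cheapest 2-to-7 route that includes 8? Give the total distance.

Best 2 to 8: 2–8 costing 2
Best 8 to 7: 8–5–7 costing 4
Total via 8: 2 + 4 = 6 m.

6 m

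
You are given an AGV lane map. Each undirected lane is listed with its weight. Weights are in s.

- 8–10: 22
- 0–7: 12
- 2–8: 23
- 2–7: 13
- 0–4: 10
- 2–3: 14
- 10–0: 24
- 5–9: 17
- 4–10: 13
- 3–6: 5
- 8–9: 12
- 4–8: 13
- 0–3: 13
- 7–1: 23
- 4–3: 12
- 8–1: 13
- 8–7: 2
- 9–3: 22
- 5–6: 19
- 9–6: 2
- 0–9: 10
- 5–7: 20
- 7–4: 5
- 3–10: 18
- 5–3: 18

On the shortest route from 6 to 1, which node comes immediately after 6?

Enumerating some paths:
6–3–4–7–8–1: 5+12+5+2+13 = 37
6–9–0–7–8–1: 2+10+12+2+13 = 39
6–9–8–1: 2+12+13 = 27
6–9–8–7–1: 2+12+2+23 = 39
Cheapest is 6–9–8–1 at 27 s.
So from 6 the first move is to 9.

9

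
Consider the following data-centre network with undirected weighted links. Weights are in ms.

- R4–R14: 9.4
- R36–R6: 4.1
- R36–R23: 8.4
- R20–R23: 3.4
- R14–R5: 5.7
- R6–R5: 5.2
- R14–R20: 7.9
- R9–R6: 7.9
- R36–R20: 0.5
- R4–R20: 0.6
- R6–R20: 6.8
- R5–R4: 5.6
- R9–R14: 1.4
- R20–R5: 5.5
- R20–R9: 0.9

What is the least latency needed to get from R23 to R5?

8.9 ms

Shortest distances from R23:
R23: 0
R20: 3.4  (via R23)
R36: 3.9  (via R20)
R4: 4  (via R20)
R9: 4.3  (via R20)
R14: 5.7  (via R9)
R6: 8  (via R36)
R5: 8.9  (via R20)
Shortest route: R23–R20–R5 = 8.9 ms.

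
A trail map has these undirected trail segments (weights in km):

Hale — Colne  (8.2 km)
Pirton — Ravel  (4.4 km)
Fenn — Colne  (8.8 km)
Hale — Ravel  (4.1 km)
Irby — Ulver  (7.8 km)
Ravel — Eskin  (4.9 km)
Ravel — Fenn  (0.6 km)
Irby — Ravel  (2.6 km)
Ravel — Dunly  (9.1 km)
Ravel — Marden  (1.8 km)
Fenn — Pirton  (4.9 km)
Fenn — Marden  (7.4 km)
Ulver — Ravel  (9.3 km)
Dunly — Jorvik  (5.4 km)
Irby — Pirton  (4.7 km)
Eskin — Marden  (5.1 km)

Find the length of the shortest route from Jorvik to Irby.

17.1 km

Settle nodes by increasing distance from Jorvik:
Jorvik: 0
Dunly: 5.4  (via Jorvik)
Ravel: 14.5  (via Dunly)
Fenn: 15.1  (via Ravel)
Marden: 16.3  (via Ravel)
Irby: 17.1  (via Ravel)
Shortest route: Jorvik → Dunly → Ravel → Irby = 17.1 km.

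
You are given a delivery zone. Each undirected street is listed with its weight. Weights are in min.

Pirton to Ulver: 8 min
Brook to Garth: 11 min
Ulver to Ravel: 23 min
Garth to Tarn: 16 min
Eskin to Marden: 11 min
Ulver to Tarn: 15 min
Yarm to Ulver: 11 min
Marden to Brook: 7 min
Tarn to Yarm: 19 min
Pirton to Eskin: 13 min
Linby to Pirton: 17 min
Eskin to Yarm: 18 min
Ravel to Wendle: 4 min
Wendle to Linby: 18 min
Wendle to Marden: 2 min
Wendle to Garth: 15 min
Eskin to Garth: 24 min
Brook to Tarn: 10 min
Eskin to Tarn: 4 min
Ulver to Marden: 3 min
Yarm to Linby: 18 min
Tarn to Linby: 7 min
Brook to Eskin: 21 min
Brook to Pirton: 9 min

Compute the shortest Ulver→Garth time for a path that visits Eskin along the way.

34 min

Shortest Ulver→Eskin: Ulver → Marden → Eskin = 14
Best Eskin to Garth: Eskin → Tarn → Garth costing 20
Total via Eskin: 14 + 20 = 34 min.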